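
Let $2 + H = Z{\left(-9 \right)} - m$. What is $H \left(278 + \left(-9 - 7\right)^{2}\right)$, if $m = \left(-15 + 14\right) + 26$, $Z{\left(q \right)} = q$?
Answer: $-19224$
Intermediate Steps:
$m = 25$ ($m = -1 + 26 = 25$)
$H = -36$ ($H = -2 - 34 = -36$)
$H \left(278 + \left(-9 - 7\right)^{2}\right) = - 36 \left(278 + \left(-9 - 7\right)^{2}\right) = - 36 \left(278 + \left(-16\right)^{2}\right) = - 36 \left(278 + 256\right) = \left(-36\right) 534 = -19224$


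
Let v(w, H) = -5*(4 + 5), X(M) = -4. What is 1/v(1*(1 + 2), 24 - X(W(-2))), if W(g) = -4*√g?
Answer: -1/45 ≈ -0.022222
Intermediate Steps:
v(w, H) = -45 (v(w, H) = -5*9 = -45)
1/v(1*(1 + 2), 24 - X(W(-2))) = 1/(-45) = -1/45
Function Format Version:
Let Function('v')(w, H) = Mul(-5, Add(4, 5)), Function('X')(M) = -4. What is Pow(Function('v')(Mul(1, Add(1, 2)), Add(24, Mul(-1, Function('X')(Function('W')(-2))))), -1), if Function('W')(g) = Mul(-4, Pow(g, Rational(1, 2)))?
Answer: Rational(-1, 45) ≈ -0.022222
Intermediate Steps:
Function('v')(w, H) = -45 (Function('v')(w, H) = Mul(-5, 9) = -45)
Pow(Function('v')(Mul(1, Add(1, 2)), Add(24, Mul(-1, Function('X')(Function('W')(-2))))), -1) = Pow(-45, -1) = Rational(-1, 45)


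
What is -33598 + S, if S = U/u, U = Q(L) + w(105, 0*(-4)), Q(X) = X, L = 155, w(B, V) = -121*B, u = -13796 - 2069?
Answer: -106603944/3173 ≈ -33597.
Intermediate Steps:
u = -15865
U = -12550 (U = 155 - 121*105 = 155 - 12705 = -12550)
S = 2510/3173 (S = -12550/(-15865) = -12550*(-1/15865) = 2510/3173 ≈ 0.79105)
-33598 + S = -33598 + 2510/3173 = -106603944/3173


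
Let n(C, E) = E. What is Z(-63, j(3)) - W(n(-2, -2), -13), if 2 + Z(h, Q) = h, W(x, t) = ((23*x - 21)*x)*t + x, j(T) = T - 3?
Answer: 1679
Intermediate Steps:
j(T) = -3 + T
W(x, t) = x + t*x*(-21 + 23*x) (W(x, t) = ((-21 + 23*x)*x)*t + x = (x*(-21 + 23*x))*t + x = t*x*(-21 + 23*x) + x = x + t*x*(-21 + 23*x))
Z(h, Q) = -2 + h
Z(-63, j(3)) - W(n(-2, -2), -13) = (-2 - 63) - (-2)*(1 - 21*(-13) + 23*(-13)*(-2)) = -65 - (-2)*(1 + 273 + 598) = -65 - (-2)*872 = -65 - 1*(-1744) = -65 + 1744 = 1679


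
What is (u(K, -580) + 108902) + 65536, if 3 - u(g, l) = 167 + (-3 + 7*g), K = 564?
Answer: 170329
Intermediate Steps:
u(g, l) = -161 - 7*g (u(g, l) = 3 - (167 + (-3 + 7*g)) = 3 - (164 + 7*g) = 3 + (-164 - 7*g) = -161 - 7*g)
(u(K, -580) + 108902) + 65536 = ((-161 - 7*564) + 108902) + 65536 = ((-161 - 3948) + 108902) + 65536 = (-4109 + 108902) + 65536 = 104793 + 65536 = 170329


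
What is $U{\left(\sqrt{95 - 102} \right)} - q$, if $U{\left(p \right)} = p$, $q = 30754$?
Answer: $-30754 + i \sqrt{7} \approx -30754.0 + 2.6458 i$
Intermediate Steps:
$U{\left(\sqrt{95 - 102} \right)} - q = \sqrt{95 - 102} - 30754 = \sqrt{-7} - 30754 = i \sqrt{7} - 30754 = -30754 + i \sqrt{7}$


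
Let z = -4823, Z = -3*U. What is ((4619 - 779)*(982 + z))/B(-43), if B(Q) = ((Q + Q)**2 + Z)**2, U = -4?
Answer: -57615/214369 ≈ -0.26877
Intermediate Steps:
Z = 12 (Z = -3*(-4) = 12)
B(Q) = (12 + 4*Q**2)**2 (B(Q) = ((Q + Q)**2 + 12)**2 = ((2*Q)**2 + 12)**2 = (4*Q**2 + 12)**2 = (12 + 4*Q**2)**2)
((4619 - 779)*(982 + z))/B(-43) = ((4619 - 779)*(982 - 4823))/((16*(3 + (-43)**2)**2)) = (3840*(-3841))/((16*(3 + 1849)**2)) = -14749440/(16*1852**2) = -14749440/(16*3429904) = -14749440/54878464 = -14749440*1/54878464 = -57615/214369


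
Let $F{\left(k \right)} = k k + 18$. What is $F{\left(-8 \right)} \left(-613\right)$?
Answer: $-50266$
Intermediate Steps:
$F{\left(k \right)} = 18 + k^{2}$ ($F{\left(k \right)} = k^{2} + 18 = 18 + k^{2}$)
$F{\left(-8 \right)} \left(-613\right) = \left(18 + \left(-8\right)^{2}\right) \left(-613\right) = \left(18 + 64\right) \left(-613\right) = 82 \left(-613\right) = -50266$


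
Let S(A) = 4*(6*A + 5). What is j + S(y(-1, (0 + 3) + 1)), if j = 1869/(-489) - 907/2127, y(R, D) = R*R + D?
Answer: 47065178/346701 ≈ 135.75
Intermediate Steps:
y(R, D) = D + R² (y(R, D) = R² + D = D + R²)
S(A) = 20 + 24*A (S(A) = 4*(5 + 6*A) = 20 + 24*A)
j = -1472962/346701 (j = 1869*(-1/489) - 907*1/2127 = -623/163 - 907/2127 = -1472962/346701 ≈ -4.2485)
j + S(y(-1, (0 + 3) + 1)) = -1472962/346701 + (20 + 24*(((0 + 3) + 1) + (-1)²)) = -1472962/346701 + (20 + 24*((3 + 1) + 1)) = -1472962/346701 + (20 + 24*(4 + 1)) = -1472962/346701 + (20 + 24*5) = -1472962/346701 + (20 + 120) = -1472962/346701 + 140 = 47065178/346701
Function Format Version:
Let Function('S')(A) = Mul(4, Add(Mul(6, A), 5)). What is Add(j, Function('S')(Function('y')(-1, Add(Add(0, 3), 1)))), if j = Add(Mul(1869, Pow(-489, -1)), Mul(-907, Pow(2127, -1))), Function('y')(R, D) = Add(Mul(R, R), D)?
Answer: Rational(47065178, 346701) ≈ 135.75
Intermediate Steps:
Function('y')(R, D) = Add(D, Pow(R, 2)) (Function('y')(R, D) = Add(Pow(R, 2), D) = Add(D, Pow(R, 2)))
Function('S')(A) = Add(20, Mul(24, A)) (Function('S')(A) = Mul(4, Add(5, Mul(6, A))) = Add(20, Mul(24, A)))
j = Rational(-1472962, 346701) (j = Add(Mul(1869, Rational(-1, 489)), Mul(-907, Rational(1, 2127))) = Add(Rational(-623, 163), Rational(-907, 2127)) = Rational(-1472962, 346701) ≈ -4.2485)
Add(j, Function('S')(Function('y')(-1, Add(Add(0, 3), 1)))) = Add(Rational(-1472962, 346701), Add(20, Mul(24, Add(Add(Add(0, 3), 1), Pow(-1, 2))))) = Add(Rational(-1472962, 346701), Add(20, Mul(24, Add(Add(3, 1), 1)))) = Add(Rational(-1472962, 346701), Add(20, Mul(24, Add(4, 1)))) = Add(Rational(-1472962, 346701), Add(20, Mul(24, 5))) = Add(Rational(-1472962, 346701), Add(20, 120)) = Add(Rational(-1472962, 346701), 140) = Rational(47065178, 346701)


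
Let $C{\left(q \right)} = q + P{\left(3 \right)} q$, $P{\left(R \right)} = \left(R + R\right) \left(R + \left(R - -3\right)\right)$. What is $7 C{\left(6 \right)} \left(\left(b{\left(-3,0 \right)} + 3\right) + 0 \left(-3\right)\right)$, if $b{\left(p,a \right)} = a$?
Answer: $6930$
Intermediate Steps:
$P{\left(R \right)} = 2 R \left(3 + 2 R\right)$ ($P{\left(R \right)} = 2 R \left(R + \left(R + 3\right)\right) = 2 R \left(R + \left(3 + R\right)\right) = 2 R \left(3 + 2 R\right)$)
$C{\left(q \right)} = 55 q$ ($C{\left(q \right)} = q + 2 \cdot 3 \left(3 + 2 \cdot 3\right) q = q + 2 \cdot 3 \left(3 + 6\right) q = q + 2 \cdot 3 \cdot 9 q = q + 54 q = 55 q$)
$7 C{\left(6 \right)} \left(\left(b{\left(-3,0 \right)} + 3\right) + 0 \left(-3\right)\right) = 7 \cdot 55 \cdot 6 \left(\left(0 + 3\right) + 0 \left(-3\right)\right) = 7 \cdot 330 \left(3 + 0\right) = 2310 \cdot 3 = 6930$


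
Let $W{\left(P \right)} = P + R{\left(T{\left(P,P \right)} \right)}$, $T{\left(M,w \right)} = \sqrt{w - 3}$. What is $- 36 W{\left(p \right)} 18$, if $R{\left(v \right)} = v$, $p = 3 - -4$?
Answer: $-5832$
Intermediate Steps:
$T{\left(M,w \right)} = \sqrt{-3 + w}$
$p = 7$ ($p = 3 + 4 = 7$)
$W{\left(P \right)} = P + \sqrt{-3 + P}$
$- 36 W{\left(p \right)} 18 = - 36 \left(7 + \sqrt{-3 + 7}\right) 18 = - 36 \left(7 + \sqrt{4}\right) 18 = - 36 \left(7 + 2\right) 18 = \left(-36\right) 9 \cdot 18 = \left(-324\right) 18 = -5832$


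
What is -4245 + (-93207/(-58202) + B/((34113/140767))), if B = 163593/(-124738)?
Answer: -1056488112628659/248655036853 ≈ -4248.8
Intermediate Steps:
B = -163593/124738 (B = 163593*(-1/124738) = -163593/124738 ≈ -1.3115)
-4245 + (-93207/(-58202) + B/((34113/140767))) = -4245 + (-93207/(-58202) - 163593/(124738*(34113/140767))) = -4245 + (-93207*(-1/58202) - 163593/(124738*(34113*(1/140767)))) = -4245 + (93207/58202 - 163593/(124738*34113/140767)) = -4245 + (93207/58202 - 163593/124738*140767/34113) = -4245 + (93207/58202 - 92483919/17089106) = -4245 - 947481187674/248655036853 = -1056488112628659/248655036853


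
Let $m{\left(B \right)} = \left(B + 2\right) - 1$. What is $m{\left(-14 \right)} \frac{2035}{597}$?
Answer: $- \frac{26455}{597} \approx -44.313$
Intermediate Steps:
$m{\left(B \right)} = 1 + B$ ($m{\left(B \right)} = \left(2 + B\right) - 1 = 1 + B$)
$m{\left(-14 \right)} \frac{2035}{597} = \left(1 - 14\right) \frac{2035}{597} = - 13 \cdot 2035 \cdot \frac{1}{597} = \left(-13\right) \frac{2035}{597} = - \frac{26455}{597}$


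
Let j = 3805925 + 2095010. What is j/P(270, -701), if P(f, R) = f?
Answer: 1180187/54 ≈ 21855.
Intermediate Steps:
j = 5900935
j/P(270, -701) = 5900935/270 = 5900935*(1/270) = 1180187/54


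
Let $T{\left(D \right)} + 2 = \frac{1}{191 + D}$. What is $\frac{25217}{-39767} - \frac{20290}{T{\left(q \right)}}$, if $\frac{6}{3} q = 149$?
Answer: $\frac{42842253031}{4215302} \approx 10164.0$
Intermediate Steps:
$q = \frac{149}{2}$ ($q = \frac{1}{2} \cdot 149 = \frac{149}{2} \approx 74.5$)
$T{\left(D \right)} = -2 + \frac{1}{191 + D}$
$\frac{25217}{-39767} - \frac{20290}{T{\left(q \right)}} = \frac{25217}{-39767} - \frac{20290}{\frac{1}{191 + \frac{149}{2}} \left(-381 - 149\right)} = 25217 \left(- \frac{1}{39767}\right) - \frac{20290}{\frac{1}{\frac{531}{2}} \left(-381 - 149\right)} = - \frac{25217}{39767} - \frac{20290}{\frac{2}{531} \left(-530\right)} = - \frac{25217}{39767} - \frac{20290}{- \frac{1060}{531}} = - \frac{25217}{39767} - - \frac{1077399}{106} = - \frac{25217}{39767} + \frac{1077399}{106} = \frac{42842253031}{4215302}$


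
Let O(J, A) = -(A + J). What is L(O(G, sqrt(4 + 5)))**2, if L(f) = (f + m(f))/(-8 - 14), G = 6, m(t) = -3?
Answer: 36/121 ≈ 0.29752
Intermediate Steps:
O(J, A) = -A - J
L(f) = 3/22 - f/22 (L(f) = (f - 3)/(-8 - 14) = (-3 + f)/(-22) = (-3 + f)*(-1/22) = 3/22 - f/22)
L(O(G, sqrt(4 + 5)))**2 = (3/22 - (-sqrt(4 + 5) - 1*6)/22)**2 = (3/22 - (-sqrt(9) - 6)/22)**2 = (3/22 - (-1*3 - 6)/22)**2 = (3/22 - (-3 - 6)/22)**2 = (3/22 - 1/22*(-9))**2 = (3/22 + 9/22)**2 = (6/11)**2 = 36/121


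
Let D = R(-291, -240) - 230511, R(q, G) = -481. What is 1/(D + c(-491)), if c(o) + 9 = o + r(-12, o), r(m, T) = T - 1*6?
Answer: -1/231989 ≈ -4.3105e-6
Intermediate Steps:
r(m, T) = -6 + T (r(m, T) = T - 6 = -6 + T)
D = -230992 (D = -481 - 230511 = -230992)
c(o) = -15 + 2*o (c(o) = -9 + (o + (-6 + o)) = -9 + (-6 + 2*o) = -15 + 2*o)
1/(D + c(-491)) = 1/(-230992 + (-15 + 2*(-491))) = 1/(-230992 + (-15 - 982)) = 1/(-230992 - 997) = 1/(-231989) = -1/231989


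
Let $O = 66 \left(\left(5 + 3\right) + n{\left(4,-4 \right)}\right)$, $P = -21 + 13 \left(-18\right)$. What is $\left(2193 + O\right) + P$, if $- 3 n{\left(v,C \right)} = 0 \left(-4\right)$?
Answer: $2466$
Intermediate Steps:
$n{\left(v,C \right)} = 0$ ($n{\left(v,C \right)} = - \frac{0 \left(-4\right)}{3} = \left(- \frac{1}{3}\right) 0 = 0$)
$P = -255$ ($P = -21 - 234 = -255$)
$O = 528$ ($O = 66 \left(\left(5 + 3\right) + 0\right) = 66 \left(8 + 0\right) = 66 \cdot 8 = 528$)
$\left(2193 + O\right) + P = \left(2193 + 528\right) - 255 = 2721 - 255 = 2466$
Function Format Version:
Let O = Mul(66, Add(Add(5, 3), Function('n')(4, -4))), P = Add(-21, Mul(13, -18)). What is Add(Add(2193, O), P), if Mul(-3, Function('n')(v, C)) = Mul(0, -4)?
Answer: 2466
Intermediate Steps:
Function('n')(v, C) = 0 (Function('n')(v, C) = Mul(Rational(-1, 3), Mul(0, -4)) = Mul(Rational(-1, 3), 0) = 0)
P = -255 (P = Add(-21, -234) = -255)
O = 528 (O = Mul(66, Add(Add(5, 3), 0)) = Mul(66, Add(8, 0)) = Mul(66, 8) = 528)
Add(Add(2193, O), P) = Add(Add(2193, 528), -255) = Add(2721, -255) = 2466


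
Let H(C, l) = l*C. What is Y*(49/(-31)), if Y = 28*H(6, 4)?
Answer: -32928/31 ≈ -1062.2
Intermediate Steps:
H(C, l) = C*l
Y = 672 (Y = 28*(6*4) = 28*24 = 672)
Y*(49/(-31)) = 672*(49/(-31)) = 672*(49*(-1/31)) = 672*(-49/31) = -32928/31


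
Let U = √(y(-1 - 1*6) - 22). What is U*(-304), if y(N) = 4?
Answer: -912*I*√2 ≈ -1289.8*I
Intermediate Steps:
U = 3*I*√2 (U = √(4 - 22) = √(-18) = 3*I*√2 ≈ 4.2426*I)
U*(-304) = (3*I*√2)*(-304) = -912*I*√2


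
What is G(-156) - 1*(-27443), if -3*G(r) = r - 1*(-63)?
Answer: 27474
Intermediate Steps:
G(r) = -21 - r/3 (G(r) = -(r - 1*(-63))/3 = -(r + 63)/3 = -(63 + r)/3 = -21 - r/3)
G(-156) - 1*(-27443) = (-21 - 1/3*(-156)) - 1*(-27443) = (-21 + 52) + 27443 = 31 + 27443 = 27474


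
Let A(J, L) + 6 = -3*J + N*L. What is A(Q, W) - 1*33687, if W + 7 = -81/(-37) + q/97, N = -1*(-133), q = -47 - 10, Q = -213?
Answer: -121207681/3589 ≈ -33772.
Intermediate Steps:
q = -57
N = 133
W = -19375/3589 (W = -7 + (-81/(-37) - 57/97) = -7 + (-81*(-1/37) - 57*1/97) = -7 + (81/37 - 57/97) = -7 + 5748/3589 = -19375/3589 ≈ -5.3984)
A(J, L) = -6 - 3*J + 133*L (A(J, L) = -6 + (-3*J + 133*L) = -6 - 3*J + 133*L)
A(Q, W) - 1*33687 = (-6 - 3*(-213) + 133*(-19375/3589)) - 1*33687 = (-6 + 639 - 2576875/3589) - 33687 = -305038/3589 - 33687 = -121207681/3589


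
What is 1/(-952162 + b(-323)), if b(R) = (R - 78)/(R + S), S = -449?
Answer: -772/735068663 ≈ -1.0502e-6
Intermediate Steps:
b(R) = (-78 + R)/(-449 + R) (b(R) = (R - 78)/(R - 449) = (-78 + R)/(-449 + R))
1/(-952162 + b(-323)) = 1/(-952162 + (-78 - 323)/(-449 - 323)) = 1/(-952162 - 401/(-772)) = 1/(-952162 - 1/772*(-401)) = 1/(-952162 + 401/772) = 1/(-735068663/772) = -772/735068663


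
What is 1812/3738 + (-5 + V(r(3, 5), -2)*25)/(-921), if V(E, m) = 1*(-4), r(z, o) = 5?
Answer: 114519/191261 ≈ 0.59876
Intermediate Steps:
V(E, m) = -4
1812/3738 + (-5 + V(r(3, 5), -2)*25)/(-921) = 1812/3738 + (-5 - 4*25)/(-921) = 1812*(1/3738) + (-5 - 100)*(-1/921) = 302/623 - 105*(-1/921) = 302/623 + 35/307 = 114519/191261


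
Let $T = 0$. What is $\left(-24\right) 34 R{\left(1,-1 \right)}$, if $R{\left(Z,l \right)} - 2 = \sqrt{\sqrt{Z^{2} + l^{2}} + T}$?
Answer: $-1632 - 816 \sqrt[4]{2} \approx -2602.4$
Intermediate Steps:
$R{\left(Z,l \right)} = 2 + \sqrt[4]{Z^{2} + l^{2}}$ ($R{\left(Z,l \right)} = 2 + \sqrt{\sqrt{Z^{2} + l^{2}} + 0} = 2 + \sqrt{\sqrt{Z^{2} + l^{2}}} = 2 + \sqrt[4]{Z^{2} + l^{2}}$)
$\left(-24\right) 34 R{\left(1,-1 \right)} = \left(-24\right) 34 \left(2 + \sqrt[4]{1^{2} + \left(-1\right)^{2}}\right) = - 816 \left(2 + \sqrt[4]{1 + 1}\right) = - 816 \left(2 + \sqrt[4]{2}\right) = -1632 - 816 \sqrt[4]{2}$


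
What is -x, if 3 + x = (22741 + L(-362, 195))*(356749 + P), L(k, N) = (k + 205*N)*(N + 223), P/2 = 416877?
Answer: -19739700480422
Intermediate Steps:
P = 833754 (P = 2*416877 = 833754)
L(k, N) = (223 + N)*(k + 205*N) (L(k, N) = (k + 205*N)*(223 + N) = (223 + N)*(k + 205*N))
x = 19739700480422 (x = -3 + (22741 + (205*195**2 + 223*(-362) + 45715*195 + 195*(-362)))*(356749 + 833754) = -3 + (22741 + (205*38025 - 80726 + 8914425 - 70590))*1190503 = -3 + (22741 + (7795125 - 80726 + 8914425 - 70590))*1190503 = -3 + (22741 + 16558234)*1190503 = -3 + 16580975*1190503 = -3 + 19739700480425 = 19739700480422)
-x = -1*19739700480422 = -19739700480422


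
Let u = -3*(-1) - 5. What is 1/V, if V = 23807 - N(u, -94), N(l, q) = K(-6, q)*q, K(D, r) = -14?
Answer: 1/22491 ≈ 4.4462e-5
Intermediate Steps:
u = -2 (u = 3 - 5 = -2)
N(l, q) = -14*q
V = 22491 (V = 23807 - (-14)*(-94) = 23807 - 1*1316 = 23807 - 1316 = 22491)
1/V = 1/22491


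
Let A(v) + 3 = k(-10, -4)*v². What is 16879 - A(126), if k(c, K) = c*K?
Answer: -618158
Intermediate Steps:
k(c, K) = K*c
A(v) = -3 + 40*v² (A(v) = -3 + (-4*(-10))*v² = -3 + 40*v²)
16879 - A(126) = 16879 - (-3 + 40*126²) = 16879 - (-3 + 40*15876) = 16879 - (-3 + 635040) = 16879 - 1*635037 = 16879 - 635037 = -618158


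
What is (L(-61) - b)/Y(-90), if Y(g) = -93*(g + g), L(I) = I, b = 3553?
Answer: -1807/8370 ≈ -0.21589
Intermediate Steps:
Y(g) = -186*g
(L(-61) - b)/Y(-90) = (-61 - 1*3553)/((-186*(-90))) = (-61 - 3553)/16740 = -3614*1/16740 = -1807/8370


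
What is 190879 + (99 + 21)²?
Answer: 205279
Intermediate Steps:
190879 + (99 + 21)² = 190879 + 120² = 190879 + 14400 = 205279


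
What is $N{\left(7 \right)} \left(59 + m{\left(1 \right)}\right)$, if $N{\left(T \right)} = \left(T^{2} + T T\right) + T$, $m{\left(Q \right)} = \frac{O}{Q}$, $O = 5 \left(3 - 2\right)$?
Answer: $6720$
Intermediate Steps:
$O = 5$ ($O = 5 \cdot 1 = 5$)
$m{\left(Q \right)} = \frac{5}{Q}$
$N{\left(T \right)} = T + 2 T^{2}$ ($N{\left(T \right)} = \left(T^{2} + T^{2}\right) + T = 2 T^{2} + T = T + 2 T^{2}$)
$N{\left(7 \right)} \left(59 + m{\left(1 \right)}\right) = 7 \left(1 + 2 \cdot 7\right) \left(59 + \frac{5}{1}\right) = 7 \left(1 + 14\right) \left(59 + 5 \cdot 1\right) = 7 \cdot 15 \left(59 + 5\right) = 105 \cdot 64 = 6720$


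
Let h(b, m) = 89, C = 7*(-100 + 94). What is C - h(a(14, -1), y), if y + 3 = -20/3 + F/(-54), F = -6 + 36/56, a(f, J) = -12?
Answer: -131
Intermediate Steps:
C = -42 (C = 7*(-6) = -42)
F = -75/14 (F = -6 + 36*(1/56) = -6 + 9/14 = -75/14 ≈ -5.3571)
y = -2411/252 (y = -3 + (-20/3 - 75/14/(-54)) = -3 + (-20*⅓ - 75/14*(-1/54)) = -3 + (-20/3 + 25/252) = -3 - 1655/252 = -2411/252 ≈ -9.5675)
C - h(a(14, -1), y) = -42 - 1*89 = -42 - 89 = -131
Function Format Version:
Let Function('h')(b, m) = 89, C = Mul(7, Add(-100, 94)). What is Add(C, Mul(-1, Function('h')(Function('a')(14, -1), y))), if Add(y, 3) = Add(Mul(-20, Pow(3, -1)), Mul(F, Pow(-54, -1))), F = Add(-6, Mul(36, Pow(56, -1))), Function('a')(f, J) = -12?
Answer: -131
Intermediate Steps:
C = -42 (C = Mul(7, -6) = -42)
F = Rational(-75, 14) (F = Add(-6, Mul(36, Rational(1, 56))) = Add(-6, Rational(9, 14)) = Rational(-75, 14) ≈ -5.3571)
y = Rational(-2411, 252) (y = Add(-3, Add(Mul(-20, Pow(3, -1)), Mul(Rational(-75, 14), Pow(-54, -1)))) = Add(-3, Add(Mul(-20, Rational(1, 3)), Mul(Rational(-75, 14), Rational(-1, 54)))) = Add(-3, Add(Rational(-20, 3), Rational(25, 252))) = Add(-3, Rational(-1655, 252)) = Rational(-2411, 252) ≈ -9.5675)
Add(C, Mul(-1, Function('h')(Function('a')(14, -1), y))) = Add(-42, Mul(-1, 89)) = Add(-42, -89) = -131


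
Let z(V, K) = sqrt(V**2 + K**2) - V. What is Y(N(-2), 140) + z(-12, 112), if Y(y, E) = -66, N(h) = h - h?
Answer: -54 + 4*sqrt(793) ≈ 58.641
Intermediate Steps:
N(h) = 0
z(V, K) = sqrt(K**2 + V**2) - V
Y(N(-2), 140) + z(-12, 112) = -66 + (sqrt(112**2 + (-12)**2) - 1*(-12)) = -66 + (sqrt(12544 + 144) + 12) = -66 + (sqrt(12688) + 12) = -66 + (4*sqrt(793) + 12) = -66 + (12 + 4*sqrt(793)) = -54 + 4*sqrt(793)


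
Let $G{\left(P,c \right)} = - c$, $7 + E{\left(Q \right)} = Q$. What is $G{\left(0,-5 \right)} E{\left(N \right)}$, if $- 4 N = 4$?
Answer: $-40$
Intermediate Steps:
$N = -1$ ($N = \left(- \frac{1}{4}\right) 4 = -1$)
$E{\left(Q \right)} = -7 + Q$
$G{\left(0,-5 \right)} E{\left(N \right)} = \left(-1\right) \left(-5\right) \left(-7 - 1\right) = 5 \left(-8\right) = -40$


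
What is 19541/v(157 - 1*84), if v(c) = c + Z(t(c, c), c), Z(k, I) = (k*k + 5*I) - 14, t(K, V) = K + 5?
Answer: 19541/6508 ≈ 3.0026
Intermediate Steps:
t(K, V) = 5 + K
Z(k, I) = -14 + k² + 5*I (Z(k, I) = (k² + 5*I) - 14 = -14 + k² + 5*I)
v(c) = -14 + (5 + c)² + 6*c (v(c) = c + (-14 + (5 + c)² + 5*c) = -14 + (5 + c)² + 6*c)
19541/v(157 - 1*84) = 19541/(11 + (157 - 1*84)² + 16*(157 - 1*84)) = 19541/(11 + (157 - 84)² + 16*(157 - 84)) = 19541/(11 + 73² + 16*73) = 19541/(11 + 5329 + 1168) = 19541/6508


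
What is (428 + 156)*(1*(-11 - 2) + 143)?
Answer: 75920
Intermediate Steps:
(428 + 156)*(1*(-11 - 2) + 143) = 584*(1*(-13) + 143) = 584*(-13 + 143) = 584*130 = 75920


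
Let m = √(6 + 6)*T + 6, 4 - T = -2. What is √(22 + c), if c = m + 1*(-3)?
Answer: √(25 + 12*√3) ≈ 6.7664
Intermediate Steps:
T = 6 (T = 4 - 1*(-2) = 4 + 2 = 6)
m = 6 + 12*√3 (m = √(6 + 6)*6 + 6 = √12*6 + 6 = (2*√3)*6 + 6 = 12*√3 + 6 = 6 + 12*√3 ≈ 26.785)
c = 3 + 12*√3 (c = (6 + 12*√3) + 1*(-3) = (6 + 12*√3) - 3 = 3 + 12*√3 ≈ 23.785)
√(22 + c) = √(22 + (3 + 12*√3)) = √(25 + 12*√3)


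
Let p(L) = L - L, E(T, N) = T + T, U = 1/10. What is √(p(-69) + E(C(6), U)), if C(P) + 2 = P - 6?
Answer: 2*I ≈ 2.0*I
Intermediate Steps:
C(P) = -8 + P (C(P) = -2 + (P - 6) = -2 + (-6 + P) = -8 + P)
U = ⅒ ≈ 0.10000
E(T, N) = 2*T
p(L) = 0
√(p(-69) + E(C(6), U)) = √(0 + 2*(-8 + 6)) = √(0 + 2*(-2)) = √(0 - 4) = √(-4) = 2*I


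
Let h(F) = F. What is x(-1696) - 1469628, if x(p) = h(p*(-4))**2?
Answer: 44553028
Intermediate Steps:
x(p) = 16*p**2 (x(p) = (p*(-4))**2 = (-4*p)**2 = 16*p**2)
x(-1696) - 1469628 = 16*(-1696)**2 - 1469628 = 16*2876416 - 1469628 = 46022656 - 1469628 = 44553028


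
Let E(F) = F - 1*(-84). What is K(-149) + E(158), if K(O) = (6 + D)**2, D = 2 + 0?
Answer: 306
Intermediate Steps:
E(F) = 84 + F (E(F) = F + 84 = 84 + F)
D = 2
K(O) = 64 (K(O) = (6 + 2)**2 = 8**2 = 64)
K(-149) + E(158) = 64 + (84 + 158) = 64 + 242 = 306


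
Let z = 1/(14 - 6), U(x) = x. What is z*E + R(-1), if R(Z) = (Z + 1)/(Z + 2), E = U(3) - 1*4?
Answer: -⅛ ≈ -0.12500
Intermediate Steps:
E = -1 (E = 3 - 1*4 = 3 - 4 = -1)
R(Z) = (1 + Z)/(2 + Z)
z = ⅛ (z = 1/8 = ⅛ ≈ 0.12500)
z*E + R(-1) = (⅛)*(-1) + (1 - 1)/(2 - 1) = -⅛ + 0/1 = -⅛ + 1*0 = -⅛ + 0 = -⅛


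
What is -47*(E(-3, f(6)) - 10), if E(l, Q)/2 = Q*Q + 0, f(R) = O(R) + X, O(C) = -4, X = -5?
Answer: -7144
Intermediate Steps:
f(R) = -9 (f(R) = -4 - 5 = -9)
E(l, Q) = 2*Q² (E(l, Q) = 2*(Q*Q + 0) = 2*(Q² + 0) = 2*Q²)
-47*(E(-3, f(6)) - 10) = -47*(2*(-9)² - 10) = -47*(2*81 - 10) = -47*(162 - 10) = -47*152 = -7144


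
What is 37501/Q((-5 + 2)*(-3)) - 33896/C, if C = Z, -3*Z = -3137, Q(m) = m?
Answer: 116725445/28233 ≈ 4134.4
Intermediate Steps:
Z = 3137/3 (Z = -⅓*(-3137) = 3137/3 ≈ 1045.7)
C = 3137/3 ≈ 1045.7
37501/Q((-5 + 2)*(-3)) - 33896/C = 37501/(((-5 + 2)*(-3))) - 33896/3137/3 = 37501/((-3*(-3))) - 33896*3/3137 = 37501/9 - 101688/3137 = 116725445/28233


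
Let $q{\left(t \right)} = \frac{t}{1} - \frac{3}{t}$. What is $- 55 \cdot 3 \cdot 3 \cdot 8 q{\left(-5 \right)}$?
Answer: $17424$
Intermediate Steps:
$q{\left(t \right)} = t - \frac{3}{t}$ ($q{\left(t \right)} = t 1 - \frac{3}{t} = t - \frac{3}{t}$)
$- 55 \cdot 3 \cdot 3 \cdot 8 q{\left(-5 \right)} = - 55 \cdot 3 \cdot 3 \cdot 8 \left(-5 - \frac{3}{-5}\right) = - 55 \cdot 9 \cdot 8 \left(-5 - - \frac{3}{5}\right) = - 55 \cdot 72 \left(-5 + \frac{3}{5}\right) = - 55 \cdot 72 \left(- \frac{22}{5}\right) = \left(-55\right) \left(- \frac{1584}{5}\right) = 17424$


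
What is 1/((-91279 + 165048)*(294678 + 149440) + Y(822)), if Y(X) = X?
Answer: 1/32762141564 ≈ 3.0523e-11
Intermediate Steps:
1/((-91279 + 165048)*(294678 + 149440) + Y(822)) = 1/((-91279 + 165048)*(294678 + 149440) + 822) = 1/(73769*444118 + 822) = 1/(32762140742 + 822) = 1/32762141564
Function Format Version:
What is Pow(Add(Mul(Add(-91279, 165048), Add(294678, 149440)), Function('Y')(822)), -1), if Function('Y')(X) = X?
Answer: Rational(1, 32762141564) ≈ 3.0523e-11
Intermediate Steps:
Pow(Add(Mul(Add(-91279, 165048), Add(294678, 149440)), Function('Y')(822)), -1) = Pow(Add(Mul(Add(-91279, 165048), Add(294678, 149440)), 822), -1) = Pow(Add(Mul(73769, 444118), 822), -1) = Pow(Add(32762140742, 822), -1) = Pow(32762141564, -1) = Rational(1, 32762141564)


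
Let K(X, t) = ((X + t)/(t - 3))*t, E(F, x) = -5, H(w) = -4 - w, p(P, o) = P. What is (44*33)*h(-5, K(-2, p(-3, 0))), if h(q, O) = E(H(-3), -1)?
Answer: -7260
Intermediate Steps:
K(X, t) = t*(X + t)/(-3 + t) (K(X, t) = ((X + t)/(-3 + t))*t = t*(X + t)/(-3 + t))
h(q, O) = -5
(44*33)*h(-5, K(-2, p(-3, 0))) = (44*33)*(-5) = 1452*(-5) = -7260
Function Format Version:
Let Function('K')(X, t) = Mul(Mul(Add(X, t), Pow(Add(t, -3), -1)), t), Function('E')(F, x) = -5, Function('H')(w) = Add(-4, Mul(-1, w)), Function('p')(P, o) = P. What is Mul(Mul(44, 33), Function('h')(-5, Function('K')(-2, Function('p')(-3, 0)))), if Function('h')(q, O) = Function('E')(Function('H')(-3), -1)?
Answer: -7260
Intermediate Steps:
Function('K')(X, t) = Mul(t, Pow(Add(-3, t), -1), Add(X, t)) (Function('K')(X, t) = Mul(Mul(Add(X, t), Pow(Add(-3, t), -1)), t) = Mul(Mul(Pow(Add(-3, t), -1), Add(X, t)), t) = Mul(t, Pow(Add(-3, t), -1), Add(X, t)))
Function('h')(q, O) = -5
Mul(Mul(44, 33), Function('h')(-5, Function('K')(-2, Function('p')(-3, 0)))) = Mul(Mul(44, 33), -5) = Mul(1452, -5) = -7260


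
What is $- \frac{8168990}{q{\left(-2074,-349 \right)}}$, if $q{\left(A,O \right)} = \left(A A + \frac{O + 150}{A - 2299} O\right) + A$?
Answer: $- \frac{7144598654}{3760243099} \approx -1.9$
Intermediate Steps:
$q{\left(A,O \right)} = A + A^{2} + \frac{O \left(150 + O\right)}{-2299 + A}$ ($q{\left(A,O \right)} = \left(A^{2} + \frac{150 + O}{-2299 + A} O\right) + A = \left(A^{2} + \frac{O \left(150 + O\right)}{-2299 + A}\right) + A = A + A^{2} + \frac{O \left(150 + O\right)}{-2299 + A}$)
$- \frac{8168990}{q{\left(-2074,-349 \right)}} = - \frac{8168990}{\frac{1}{-2299 - 2074} \left(\left(-2074\right)^{3} + \left(-349\right)^{2} - -4768126 - 2298 \left(-2074\right)^{2} + 150 \left(-349\right)\right)} = - \frac{8168990}{\frac{1}{-4373} \left(-8921261224 + 121801 + 4768126 - 9884791848 - 52350\right)} = - \frac{8168990}{\left(- \frac{1}{4373}\right) \left(-8921261224 + 121801 + 4768126 - 9884791848 - 52350\right)} = - \frac{8168990}{\left(- \frac{1}{4373}\right) \left(-18801215495\right)} = - \frac{8168990}{\frac{18801215495}{4373}} = \left(-8168990\right) \frac{4373}{18801215495} = - \frac{7144598654}{3760243099}$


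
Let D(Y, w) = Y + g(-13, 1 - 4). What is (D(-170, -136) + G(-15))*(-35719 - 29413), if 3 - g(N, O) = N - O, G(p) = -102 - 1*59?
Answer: 20711976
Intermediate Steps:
G(p) = -161 (G(p) = -102 - 59 = -161)
g(N, O) = 3 + O - N (g(N, O) = 3 - (N - O) = 3 + (O - N) = 3 + O - N)
D(Y, w) = 13 + Y (D(Y, w) = Y + (3 + (1 - 4) - 1*(-13)) = Y + (3 - 3 + 13) = Y + 13 = 13 + Y)
(D(-170, -136) + G(-15))*(-35719 - 29413) = ((13 - 170) - 161)*(-35719 - 29413) = (-157 - 161)*(-65132) = -318*(-65132) = 20711976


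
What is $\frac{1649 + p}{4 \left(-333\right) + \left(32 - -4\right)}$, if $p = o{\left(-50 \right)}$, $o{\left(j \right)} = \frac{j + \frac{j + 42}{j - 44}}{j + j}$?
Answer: $- \frac{3876323}{3045600} \approx -1.2728$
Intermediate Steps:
$o{\left(j \right)} = \frac{j + \frac{42 + j}{-44 + j}}{2 j}$
$p = \frac{1173}{2350}$ ($p = \frac{42 + \left(-50\right)^{2} - -2150}{2 \left(-50\right) \left(-44 - 50\right)} = \frac{1}{2} \left(- \frac{1}{50}\right) \frac{1}{-94} \left(42 + 2500 + 2150\right) = \frac{1}{2} \left(- \frac{1}{50}\right) \left(- \frac{1}{94}\right) 4692 = \frac{1173}{2350} \approx 0.49915$)
$\frac{1649 + p}{4 \left(-333\right) + \left(32 - -4\right)} = \frac{1649 + \frac{1173}{2350}}{4 \left(-333\right) + \left(32 - -4\right)} = \frac{3876323}{2350 \left(-1332 + \left(32 + 4\right)\right)} = \frac{3876323}{2350 \left(-1332 + 36\right)} = \frac{3876323}{2350 \left(-1296\right)} = \frac{3876323}{2350} \left(- \frac{1}{1296}\right) = - \frac{3876323}{3045600}$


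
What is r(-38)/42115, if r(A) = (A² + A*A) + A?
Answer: 570/8423 ≈ 0.067672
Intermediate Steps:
r(A) = A + 2*A² (r(A) = (A² + A²) + A = 2*A² + A = A + 2*A²)
r(-38)/42115 = -38*(1 + 2*(-38))/42115 = -38*(1 - 76)*(1/42115) = -38*(-75)*(1/42115) = 2850*(1/42115) = 570/8423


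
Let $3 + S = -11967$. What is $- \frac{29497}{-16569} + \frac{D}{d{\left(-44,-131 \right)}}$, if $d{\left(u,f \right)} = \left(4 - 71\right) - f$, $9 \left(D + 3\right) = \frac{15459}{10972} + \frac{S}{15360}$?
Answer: $\frac{2583086441111}{1489265197056} \approx 1.7345$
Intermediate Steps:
$S = -11970$ ($S = -3 - 11967 = -11970$)
$D = - \frac{4114993}{1404416}$ ($D = -3 + \frac{\frac{15459}{10972} - \frac{11970}{15360}}{9} = -3 + \frac{15459 \cdot \frac{1}{10972} - \frac{399}{512}}{9} = -3 + \frac{\frac{15459}{10972} - \frac{399}{512}}{9} = -3 + \frac{1}{9} \cdot \frac{884295}{1404416} = -3 + \frac{98255}{1404416} = - \frac{4114993}{1404416} \approx -2.93$)
$d{\left(u,f \right)} = -67 - f$
$- \frac{29497}{-16569} + \frac{D}{d{\left(-44,-131 \right)}} = - \frac{29497}{-16569} - \frac{4114993}{1404416 \left(-67 - -131\right)} = \left(-29497\right) \left(- \frac{1}{16569}\right) - \frac{4114993}{1404416 \left(-67 + 131\right)} = \frac{29497}{16569} - \frac{4114993}{1404416 \cdot 64} = \frac{29497}{16569} - \frac{4114993}{89882624} = \frac{2583086441111}{1489265197056}$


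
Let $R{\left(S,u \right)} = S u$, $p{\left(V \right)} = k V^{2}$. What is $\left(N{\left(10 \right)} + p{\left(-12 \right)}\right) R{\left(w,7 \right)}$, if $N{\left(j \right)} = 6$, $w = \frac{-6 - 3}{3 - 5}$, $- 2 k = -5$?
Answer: $11529$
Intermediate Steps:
$k = \frac{5}{2}$ ($k = \left(- \frac{1}{2}\right) \left(-5\right) = \frac{5}{2} \approx 2.5$)
$w = \frac{9}{2}$ ($w = - \frac{9}{-2} = \left(-9\right) \left(- \frac{1}{2}\right) = \frac{9}{2} \approx 4.5$)
$p{\left(V \right)} = \frac{5 V^{2}}{2}$
$\left(N{\left(10 \right)} + p{\left(-12 \right)}\right) R{\left(w,7 \right)} = \left(6 + \frac{5 \left(-12\right)^{2}}{2}\right) \frac{9}{2} \cdot 7 = \left(6 + \frac{5}{2} \cdot 144\right) \frac{63}{2} = \left(6 + 360\right) \frac{63}{2} = 366 \cdot \frac{63}{2} = 11529$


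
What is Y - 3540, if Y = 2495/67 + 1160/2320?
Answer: -469303/134 ≈ -3502.3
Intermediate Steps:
Y = 5057/134 (Y = 2495*(1/67) + 1160*(1/2320) = 2495/67 + 1/2 = 5057/134 ≈ 37.739)
Y - 3540 = 5057/134 - 3540 = -469303/134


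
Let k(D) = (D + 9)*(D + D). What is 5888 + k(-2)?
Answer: 5860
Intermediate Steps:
k(D) = 2*D*(9 + D) (k(D) = (9 + D)*(2*D) = 2*D*(9 + D))
5888 + k(-2) = 5888 + 2*(-2)*(9 - 2) = 5888 + 2*(-2)*7 = 5888 - 28 = 5860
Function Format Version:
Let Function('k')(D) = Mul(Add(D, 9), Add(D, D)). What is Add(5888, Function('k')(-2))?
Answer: 5860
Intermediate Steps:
Function('k')(D) = Mul(2, D, Add(9, D)) (Function('k')(D) = Mul(Add(9, D), Mul(2, D)) = Mul(2, D, Add(9, D)))
Add(5888, Function('k')(-2)) = Add(5888, Mul(2, -2, Add(9, -2))) = Add(5888, Mul(2, -2, 7)) = Add(5888, -28) = 5860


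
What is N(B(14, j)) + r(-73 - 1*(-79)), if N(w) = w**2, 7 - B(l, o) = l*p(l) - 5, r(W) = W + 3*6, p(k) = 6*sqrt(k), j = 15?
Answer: 98952 - 2016*sqrt(14) ≈ 91409.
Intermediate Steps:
r(W) = 18 + W (r(W) = W + 18 = 18 + W)
B(l, o) = 12 - 6*l**(3/2) (B(l, o) = 7 - (l*(6*sqrt(l)) - 5) = 7 - (6*l**(3/2) - 5) = 7 - (-5 + 6*l**(3/2)) = 7 + (5 - 6*l**(3/2)) = 12 - 6*l**(3/2))
N(B(14, j)) + r(-73 - 1*(-79)) = (12 - 84*sqrt(14))**2 + (18 + (-73 - 1*(-79))) = (12 - 84*sqrt(14))**2 + (18 + (-73 + 79)) = (12 - 84*sqrt(14))**2 + (18 + 6) = (12 - 84*sqrt(14))**2 + 24 = 24 + (12 - 84*sqrt(14))**2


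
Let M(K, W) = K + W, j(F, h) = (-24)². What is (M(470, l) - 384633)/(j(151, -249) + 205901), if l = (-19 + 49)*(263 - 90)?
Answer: -378973/206477 ≈ -1.8354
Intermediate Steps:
j(F, h) = 576
l = 5190 (l = 30*173 = 5190)
(M(470, l) - 384633)/(j(151, -249) + 205901) = ((470 + 5190) - 384633)/(576 + 205901) = (5660 - 384633)/206477 = -378973*1/206477 = -378973/206477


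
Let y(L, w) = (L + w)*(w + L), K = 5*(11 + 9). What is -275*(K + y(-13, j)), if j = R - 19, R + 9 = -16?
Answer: -920975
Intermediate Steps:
K = 100 (K = 5*20 = 100)
R = -25 (R = -9 - 16 = -25)
j = -44 (j = -25 - 19 = -44)
y(L, w) = (L + w)² (y(L, w) = (L + w)*(L + w) = (L + w)²)
-275*(K + y(-13, j)) = -275*(100 + (-13 - 44)²) = -275*(100 + (-57)²) = -275*(100 + 3249) = -275*3349 = -920975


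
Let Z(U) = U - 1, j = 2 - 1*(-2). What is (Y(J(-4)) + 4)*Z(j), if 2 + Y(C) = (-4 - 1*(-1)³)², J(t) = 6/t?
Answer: 33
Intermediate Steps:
j = 4 (j = 2 + 2 = 4)
Z(U) = -1 + U
Y(C) = 7 (Y(C) = -2 + (-4 - 1*(-1)³)² = -2 + (-4 - 1*(-1))² = -2 + (-4 + 1)² = -2 + (-3)² = -2 + 9 = 7)
(Y(J(-4)) + 4)*Z(j) = (7 + 4)*(-1 + 4) = 11*3 = 33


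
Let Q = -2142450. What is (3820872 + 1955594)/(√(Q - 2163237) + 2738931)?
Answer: 2636890299641/1250291221408 - 2888233*I*√4305687/3750873664224 ≈ 2.109 - 0.0015978*I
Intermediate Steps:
(3820872 + 1955594)/(√(Q - 2163237) + 2738931) = (3820872 + 1955594)/(√(-2142450 - 2163237) + 2738931) = 5776466/(√(-4305687) + 2738931) = 5776466/(I*√4305687 + 2738931) = 5776466/(2738931 + I*√4305687)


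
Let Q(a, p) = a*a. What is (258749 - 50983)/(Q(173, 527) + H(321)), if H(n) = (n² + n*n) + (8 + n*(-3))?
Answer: 103883/117528 ≈ 0.88390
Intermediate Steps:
Q(a, p) = a²
H(n) = 8 - 3*n + 2*n² (H(n) = (n² + n²) + (8 - 3*n) = 2*n² + (8 - 3*n) = 8 - 3*n + 2*n²)
(258749 - 50983)/(Q(173, 527) + H(321)) = (258749 - 50983)/(173² + (8 - 3*321 + 2*321²)) = 207766/(29929 + (8 - 963 + 2*103041)) = 207766/(29929 + (8 - 963 + 206082)) = 207766/(29929 + 205127) = 207766/235056 = 207766*(1/235056) = 103883/117528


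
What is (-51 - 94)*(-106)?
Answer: 15370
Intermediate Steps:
(-51 - 94)*(-106) = -145*(-106) = 15370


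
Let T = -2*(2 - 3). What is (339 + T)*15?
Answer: 5115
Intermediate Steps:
T = 2 (T = -2*(-1) = 2)
(339 + T)*15 = (339 + 2)*15 = 341*15 = 5115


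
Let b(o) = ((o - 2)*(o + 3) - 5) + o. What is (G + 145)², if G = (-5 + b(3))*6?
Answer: 19321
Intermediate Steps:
b(o) = -5 + o + (-2 + o)*(3 + o) (b(o) = ((-2 + o)*(3 + o) - 5) + o = (-5 + (-2 + o)*(3 + o)) + o = -5 + o + (-2 + o)*(3 + o))
G = -6 (G = (-5 + (-11 + 3² + 2*3))*6 = (-5 + (-11 + 9 + 6))*6 = (-5 + 4)*6 = -1*6 = -6)
(G + 145)² = (-6 + 145)² = 139² = 19321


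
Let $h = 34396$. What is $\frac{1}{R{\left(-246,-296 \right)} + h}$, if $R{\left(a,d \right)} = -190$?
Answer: $\frac{1}{34206} \approx 2.9235 \cdot 10^{-5}$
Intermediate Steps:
$\frac{1}{R{\left(-246,-296 \right)} + h} = \frac{1}{-190 + 34396} = \frac{1}{34206}$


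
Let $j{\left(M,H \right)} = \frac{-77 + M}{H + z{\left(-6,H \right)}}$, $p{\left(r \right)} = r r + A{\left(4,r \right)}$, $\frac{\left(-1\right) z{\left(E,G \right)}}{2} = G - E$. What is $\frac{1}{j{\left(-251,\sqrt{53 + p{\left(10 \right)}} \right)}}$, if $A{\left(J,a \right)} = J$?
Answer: $\frac{3}{82} + \frac{\sqrt{157}}{328} \approx 0.074786$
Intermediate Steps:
$z{\left(E,G \right)} = - 2 G + 2 E$ ($z{\left(E,G \right)} = - 2 \left(G - E\right) = - 2 G + 2 E$)
$p{\left(r \right)} = 4 + r^{2}$ ($p{\left(r \right)} = r r + 4 = r^{2} + 4 = 4 + r^{2}$)
$j{\left(M,H \right)} = \frac{-77 + M}{-12 - H}$ ($j{\left(M,H \right)} = \frac{-77 + M}{H - \left(12 + 2 H\right)} = \frac{-77 + M}{-12 - H}$)
$\frac{1}{j{\left(-251,\sqrt{53 + p{\left(10 \right)}} \right)}} = \frac{1}{\frac{1}{12 + \sqrt{53 + \left(4 + 10^{2}\right)}} \left(77 - -251\right)} = \frac{1}{\frac{1}{12 + \sqrt{53 + \left(4 + 100\right)}} \left(77 + 251\right)} = \frac{1}{\frac{1}{12 + \sqrt{53 + 104}} \cdot 328} = \frac{1}{\frac{1}{12 + \sqrt{157}} \cdot 328} = \frac{1}{328 \frac{1}{12 + \sqrt{157}}} = \frac{3}{82} + \frac{\sqrt{157}}{328}$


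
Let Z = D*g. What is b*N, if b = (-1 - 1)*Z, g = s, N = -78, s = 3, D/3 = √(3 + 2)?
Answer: 1404*√5 ≈ 3139.4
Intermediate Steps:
D = 3*√5 (D = 3*√(3 + 2) = 3*√5 ≈ 6.7082)
g = 3
Z = 9*√5 (Z = (3*√5)*3 = 9*√5 ≈ 20.125)
b = -18*√5 (b = (-1 - 1)*(9*√5) = -18*√5 ≈ -40.249)
b*N = -18*√5*(-78) = 1404*√5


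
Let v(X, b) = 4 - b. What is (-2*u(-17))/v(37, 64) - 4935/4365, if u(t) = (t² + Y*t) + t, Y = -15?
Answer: 15943/970 ≈ 16.436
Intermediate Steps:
u(t) = t² - 14*t (u(t) = (t² - 15*t) + t = t² - 14*t)
(-2*u(-17))/v(37, 64) - 4935/4365 = (-(-34)*(-14 - 17))/(4 - 1*64) - 4935/4365 = (-(-34)*(-31))/(4 - 64) - 4935*1/4365 = -2*527/(-60) - 329/291 = -1054*(-1/60) - 329/291 = 527/30 - 329/291 = 15943/970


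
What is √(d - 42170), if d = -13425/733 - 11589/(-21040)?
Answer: I*√627142089916957385/3855580 ≈ 205.4*I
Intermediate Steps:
d = -273967263/15422320 (d = -13425*1/733 - 11589*(-1/21040) = -13425/733 + 11589/21040 = -273967263/15422320 ≈ -17.764)
√(d - 42170) = √(-273967263/15422320 - 42170) = √(-650633201663/15422320) = I*√627142089916957385/3855580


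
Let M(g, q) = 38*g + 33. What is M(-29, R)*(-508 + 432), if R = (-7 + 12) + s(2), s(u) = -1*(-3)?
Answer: 81244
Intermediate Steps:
s(u) = 3
R = 8 (R = (-7 + 12) + 3 = 5 + 3 = 8)
M(g, q) = 33 + 38*g
M(-29, R)*(-508 + 432) = (33 + 38*(-29))*(-508 + 432) = (33 - 1102)*(-76) = -1069*(-76) = 81244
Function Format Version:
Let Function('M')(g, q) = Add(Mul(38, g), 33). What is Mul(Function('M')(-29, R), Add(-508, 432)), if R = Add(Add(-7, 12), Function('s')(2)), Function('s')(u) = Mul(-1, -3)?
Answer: 81244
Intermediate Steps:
Function('s')(u) = 3
R = 8 (R = Add(Add(-7, 12), 3) = Add(5, 3) = 8)
Function('M')(g, q) = Add(33, Mul(38, g))
Mul(Function('M')(-29, R), Add(-508, 432)) = Mul(Add(33, Mul(38, -29)), Add(-508, 432)) = Mul(Add(33, -1102), -76) = Mul(-1069, -76) = 81244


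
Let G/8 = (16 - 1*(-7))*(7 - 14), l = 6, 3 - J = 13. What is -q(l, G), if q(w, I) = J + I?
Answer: 1298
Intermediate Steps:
J = -10 (J = 3 - 1*13 = 3 - 13 = -10)
G = -1288 (G = 8*((16 - 1*(-7))*(7 - 14)) = 8*((16 + 7)*(-7)) = 8*(23*(-7)) = 8*(-161) = -1288)
q(w, I) = -10 + I
-q(l, G) = -(-10 - 1288) = -1*(-1298) = 1298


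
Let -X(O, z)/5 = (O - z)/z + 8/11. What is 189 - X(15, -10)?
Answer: 3963/22 ≈ 180.14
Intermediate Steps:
X(O, z) = -40/11 - 5*(O - z)/z (X(O, z) = -5*((O - z)/z + 8/11) = -5*(8/11 + (O - z)/z) = -40/11 - 5*(O - z)/z)
189 - X(15, -10) = 189 - (15/11 - 5*15/(-10)) = 189 - (15/11 - 5*15*(-1/10)) = 189 - (15/11 + 15/2) = 189 - 1*195/22 = 189 - 195/22 = 3963/22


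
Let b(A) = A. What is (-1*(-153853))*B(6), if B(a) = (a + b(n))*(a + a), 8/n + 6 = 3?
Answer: 6154120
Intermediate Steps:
n = -8/3 (n = 8/(-6 + 3) = 8/(-3) = 8*(-⅓) = -8/3 ≈ -2.6667)
B(a) = 2*a*(-8/3 + a) (B(a) = (a - 8/3)*(a + a) = (-8/3 + a)*(2*a) = 2*a*(-8/3 + a))
(-1*(-153853))*B(6) = (-1*(-153853))*((⅔)*6*(-8 + 3*6)) = 153853*((⅔)*6*(-8 + 18)) = 153853*((⅔)*6*10) = 153853*40 = 6154120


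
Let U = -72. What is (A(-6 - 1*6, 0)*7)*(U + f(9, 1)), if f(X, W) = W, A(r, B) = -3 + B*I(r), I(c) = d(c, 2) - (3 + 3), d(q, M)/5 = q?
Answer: 1491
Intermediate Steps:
d(q, M) = 5*q
I(c) = -6 + 5*c (I(c) = 5*c - (3 + 3) = 5*c - 1*6 = 5*c - 6 = -6 + 5*c)
A(r, B) = -3 + B*(-6 + 5*r)
(A(-6 - 1*6, 0)*7)*(U + f(9, 1)) = ((-3 + 0*(-6 + 5*(-6 - 1*6)))*7)*(-72 + 1) = ((-3 + 0*(-6 + 5*(-6 - 6)))*7)*(-71) = ((-3 + 0*(-6 + 5*(-12)))*7)*(-71) = ((-3 + 0*(-6 - 60))*7)*(-71) = ((-3 + 0*(-66))*7)*(-71) = ((-3 + 0)*7)*(-71) = -3*7*(-71) = -21*(-71) = 1491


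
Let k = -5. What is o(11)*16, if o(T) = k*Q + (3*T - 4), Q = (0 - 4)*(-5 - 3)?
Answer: -2096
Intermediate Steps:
Q = 32 (Q = -4*(-8) = 32)
o(T) = -164 + 3*T (o(T) = -5*32 + (3*T - 4) = -160 + (-4 + 3*T) = -164 + 3*T)
o(11)*16 = (-164 + 3*11)*16 = (-164 + 33)*16 = -131*16 = -2096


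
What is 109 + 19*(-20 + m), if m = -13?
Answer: -518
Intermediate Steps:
109 + 19*(-20 + m) = 109 + 19*(-20 - 13) = 109 + 19*(-33) = 109 - 627 = -518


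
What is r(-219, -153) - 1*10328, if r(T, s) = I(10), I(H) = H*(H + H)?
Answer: -10128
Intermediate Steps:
I(H) = 2*H² (I(H) = H*(2*H) = 2*H²)
r(T, s) = 200 (r(T, s) = 2*10² = 2*100 = 200)
r(-219, -153) - 1*10328 = 200 - 1*10328 = 200 - 10328 = -10128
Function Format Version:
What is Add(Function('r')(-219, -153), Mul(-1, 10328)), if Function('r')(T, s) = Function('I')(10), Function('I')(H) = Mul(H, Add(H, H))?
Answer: -10128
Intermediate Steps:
Function('I')(H) = Mul(2, Pow(H, 2)) (Function('I')(H) = Mul(H, Mul(2, H)) = Mul(2, Pow(H, 2)))
Function('r')(T, s) = 200 (Function('r')(T, s) = Mul(2, Pow(10, 2)) = Mul(2, 100) = 200)
Add(Function('r')(-219, -153), Mul(-1, 10328)) = Add(200, Mul(-1, 10328)) = Add(200, -10328) = -10128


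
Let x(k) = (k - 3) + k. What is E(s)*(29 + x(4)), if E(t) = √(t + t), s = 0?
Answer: 0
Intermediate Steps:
E(t) = √2*√t (E(t) = √(2*t) = √2*√t)
x(k) = -3 + 2*k (x(k) = (-3 + k) + k = -3 + 2*k)
E(s)*(29 + x(4)) = (√2*√0)*(29 + (-3 + 2*4)) = (√2*0)*(29 + (-3 + 8)) = 0*(29 + 5) = 0*34 = 0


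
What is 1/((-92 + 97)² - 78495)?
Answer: -1/78470 ≈ -1.2744e-5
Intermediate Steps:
1/((-92 + 97)² - 78495) = 1/(5² - 78495) = 1/(25 - 78495) = 1/(-78470) = -1/78470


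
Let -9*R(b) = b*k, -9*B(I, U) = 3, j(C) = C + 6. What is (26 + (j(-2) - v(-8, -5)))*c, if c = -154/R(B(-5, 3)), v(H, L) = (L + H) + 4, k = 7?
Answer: -23166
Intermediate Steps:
j(C) = 6 + C
B(I, U) = -1/3 (B(I, U) = -1/9*3 = -1/3)
R(b) = -7*b/9 (R(b) = -b*7/9 = -7*b/9)
v(H, L) = 4 + H + L (v(H, L) = (H + L) + 4 = 4 + H + L)
c = -594 (c = -154/((-7/9*(-1/3))) = -154/7/27 = -154*27/7 = -594)
(26 + (j(-2) - v(-8, -5)))*c = (26 + ((6 - 2) - (4 - 8 - 5)))*(-594) = (26 + (4 - 1*(-9)))*(-594) = (26 + (4 + 9))*(-594) = (26 + 13)*(-594) = 39*(-594) = -23166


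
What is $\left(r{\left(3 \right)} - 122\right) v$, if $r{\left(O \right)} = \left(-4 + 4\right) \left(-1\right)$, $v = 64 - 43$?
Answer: $-2562$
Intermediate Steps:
$v = 21$ ($v = 64 - 43 = 21$)
$r{\left(O \right)} = 0$ ($r{\left(O \right)} = 0 \left(-1\right) = 0$)
$\left(r{\left(3 \right)} - 122\right) v = \left(0 - 122\right) 21 = \left(-122\right) 21 = -2562$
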